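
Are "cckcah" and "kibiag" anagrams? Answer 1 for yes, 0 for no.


Strings: "cckcah", "kibiag"
Sorted first:  accchk
Sorted second: abgiik
Differ at position 1: 'c' vs 'b' => not anagrams

0


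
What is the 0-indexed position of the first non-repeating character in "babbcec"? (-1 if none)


Input: babbcec
Character frequencies:
  'a': 1
  'b': 3
  'c': 2
  'e': 1
Scanning left to right for freq == 1:
  Position 0 ('b'): freq=3, skip
  Position 1 ('a'): unique! => answer = 1

1


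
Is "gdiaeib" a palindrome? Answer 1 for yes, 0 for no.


Input: gdiaeib
Reversed: bieaidg
  Compare pos 0 ('g') with pos 6 ('b'): MISMATCH
  Compare pos 1 ('d') with pos 5 ('i'): MISMATCH
  Compare pos 2 ('i') with pos 4 ('e'): MISMATCH
Result: not a palindrome

0


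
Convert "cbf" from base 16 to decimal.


Input: "cbf" in base 16
Positional expansion:
  Digit 'c' (value 12) x 16^2 = 3072
  Digit 'b' (value 11) x 16^1 = 176
  Digit 'f' (value 15) x 16^0 = 15
Sum = 3263

3263


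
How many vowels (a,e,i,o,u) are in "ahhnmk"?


Input: ahhnmk
Checking each character:
  'a' at position 0: vowel (running total: 1)
  'h' at position 1: consonant
  'h' at position 2: consonant
  'n' at position 3: consonant
  'm' at position 4: consonant
  'k' at position 5: consonant
Total vowels: 1

1


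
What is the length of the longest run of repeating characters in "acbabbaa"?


Input: "acbabbaa"
Scanning for longest run:
  Position 1 ('c'): new char, reset run to 1
  Position 2 ('b'): new char, reset run to 1
  Position 3 ('a'): new char, reset run to 1
  Position 4 ('b'): new char, reset run to 1
  Position 5 ('b'): continues run of 'b', length=2
  Position 6 ('a'): new char, reset run to 1
  Position 7 ('a'): continues run of 'a', length=2
Longest run: 'b' with length 2

2


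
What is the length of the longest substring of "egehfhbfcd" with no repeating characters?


Input: "egehfhbfcd"
Sliding window (track last position of each char):
  Position 0 ('e'): window [0,0] length 1 -- new best
  Position 1 ('g'): window [0,1] length 2 -- new best
  Position 2 ('e'): repeat (last at 0), move window start to 1
  Position 2 ('e'): window [1,2] length 2
  Position 3 ('h'): window [1,3] length 3 -- new best
  Position 4 ('f'): window [1,4] length 4 -- new best
  Position 5 ('h'): repeat (last at 3), move window start to 4
  Position 5 ('h'): window [4,5] length 2
  Position 6 ('b'): window [4,6] length 3
  Position 7 ('f'): repeat (last at 4), move window start to 5
  Position 7 ('f'): window [5,7] length 3
  Position 8 ('c'): window [5,8] length 4
  Position 9 ('d'): window [5,9] length 5 -- new best
Longest substring with no repeats: "hbfcd" with length 5

5


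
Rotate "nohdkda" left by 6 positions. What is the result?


Input: "nohdkda", rotate left by 6
First 6 characters: "nohdkd"
Remaining characters: "a"
Concatenate remaining + first: "a" + "nohdkd" = "anohdkd"

anohdkd


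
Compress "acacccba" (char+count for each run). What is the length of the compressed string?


Input: acacccba
Runs:
  'a' x 1 => "a1"
  'c' x 1 => "c1"
  'a' x 1 => "a1"
  'c' x 3 => "c3"
  'b' x 1 => "b1"
  'a' x 1 => "a1"
Compressed: "a1c1a1c3b1a1"
Compressed length: 12

12


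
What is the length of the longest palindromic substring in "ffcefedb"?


Input: "ffcefedb"
Checking substrings for palindromes:
  [3:6] "efe" (len 3) => palindrome
  [0:2] "ff" (len 2) => palindrome
Longest palindromic substring: "efe" with length 3

3


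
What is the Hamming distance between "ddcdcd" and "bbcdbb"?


Comparing "ddcdcd" and "bbcdbb" position by position:
  Position 0: 'd' vs 'b' => differ
  Position 1: 'd' vs 'b' => differ
  Position 2: 'c' vs 'c' => same
  Position 3: 'd' vs 'd' => same
  Position 4: 'c' vs 'b' => differ
  Position 5: 'd' vs 'b' => differ
Total differences (Hamming distance): 4

4


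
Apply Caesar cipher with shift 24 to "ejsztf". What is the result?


Caesar cipher: shift "ejsztf" by 24
  'e' (pos 4) + 24 = pos 2 = 'c'
  'j' (pos 9) + 24 = pos 7 = 'h'
  's' (pos 18) + 24 = pos 16 = 'q'
  'z' (pos 25) + 24 = pos 23 = 'x'
  't' (pos 19) + 24 = pos 17 = 'r'
  'f' (pos 5) + 24 = pos 3 = 'd'
Result: chqxrd

chqxrd


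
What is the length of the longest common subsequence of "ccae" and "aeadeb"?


LCS of "ccae" and "aeadeb"
DP table:
           a    e    a    d    e    b
      0    0    0    0    0    0    0
  c   0    0    0    0    0    0    0
  c   0    0    0    0    0    0    0
  a   0    1    1    1    1    1    1
  e   0    1    2    2    2    2    2
LCS length = dp[4][6] = 2

2


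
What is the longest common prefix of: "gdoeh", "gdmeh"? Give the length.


Words: gdoeh, gdmeh
  Position 0: all 'g' => match
  Position 1: all 'd' => match
  Position 2: ('o', 'm') => mismatch, stop
LCP = "gd" (length 2)

2


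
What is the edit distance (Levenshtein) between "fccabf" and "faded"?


Computing edit distance: "fccabf" -> "faded"
DP table:
           f    a    d    e    d
      0    1    2    3    4    5
  f   1    0    1    2    3    4
  c   2    1    1    2    3    4
  c   3    2    2    2    3    4
  a   4    3    2    3    3    4
  b   5    4    3    3    4    4
  f   6    5    4    4    4    5
Edit distance = dp[6][5] = 5

5


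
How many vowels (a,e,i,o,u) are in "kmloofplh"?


Input: kmloofplh
Checking each character:
  'k' at position 0: consonant
  'm' at position 1: consonant
  'l' at position 2: consonant
  'o' at position 3: vowel (running total: 1)
  'o' at position 4: vowel (running total: 2)
  'f' at position 5: consonant
  'p' at position 6: consonant
  'l' at position 7: consonant
  'h' at position 8: consonant
Total vowels: 2

2


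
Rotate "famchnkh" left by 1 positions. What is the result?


Input: "famchnkh", rotate left by 1
First 1 characters: "f"
Remaining characters: "amchnkh"
Concatenate remaining + first: "amchnkh" + "f" = "amchnkhf"

amchnkhf


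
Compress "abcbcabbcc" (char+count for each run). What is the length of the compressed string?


Input: abcbcabbcc
Runs:
  'a' x 1 => "a1"
  'b' x 1 => "b1"
  'c' x 1 => "c1"
  'b' x 1 => "b1"
  'c' x 1 => "c1"
  'a' x 1 => "a1"
  'b' x 2 => "b2"
  'c' x 2 => "c2"
Compressed: "a1b1c1b1c1a1b2c2"
Compressed length: 16

16


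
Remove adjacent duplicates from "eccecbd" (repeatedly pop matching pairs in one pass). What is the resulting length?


Input: eccecbd
Stack-based adjacent duplicate removal:
  Read 'e': push. Stack: e
  Read 'c': push. Stack: ec
  Read 'c': matches stack top 'c' => pop. Stack: e
  Read 'e': matches stack top 'e' => pop. Stack: (empty)
  Read 'c': push. Stack: c
  Read 'b': push. Stack: cb
  Read 'd': push. Stack: cbd
Final stack: "cbd" (length 3)

3


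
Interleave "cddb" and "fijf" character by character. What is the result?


Interleaving "cddb" and "fijf":
  Position 0: 'c' from first, 'f' from second => "cf"
  Position 1: 'd' from first, 'i' from second => "di"
  Position 2: 'd' from first, 'j' from second => "dj"
  Position 3: 'b' from first, 'f' from second => "bf"
Result: cfdidjbf

cfdidjbf


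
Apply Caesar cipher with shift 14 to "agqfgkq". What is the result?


Caesar cipher: shift "agqfgkq" by 14
  'a' (pos 0) + 14 = pos 14 = 'o'
  'g' (pos 6) + 14 = pos 20 = 'u'
  'q' (pos 16) + 14 = pos 4 = 'e'
  'f' (pos 5) + 14 = pos 19 = 't'
  'g' (pos 6) + 14 = pos 20 = 'u'
  'k' (pos 10) + 14 = pos 24 = 'y'
  'q' (pos 16) + 14 = pos 4 = 'e'
Result: ouetuye

ouetuye


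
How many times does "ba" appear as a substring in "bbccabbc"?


Searching for "ba" in "bbccabbc"
Scanning each position:
  Position 0: "bb" => no
  Position 1: "bc" => no
  Position 2: "cc" => no
  Position 3: "ca" => no
  Position 4: "ab" => no
  Position 5: "bb" => no
  Position 6: "bc" => no
Total occurrences: 0

0


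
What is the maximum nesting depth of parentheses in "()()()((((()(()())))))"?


Input: "()()()((((()(()())))))"
Tracking depth:
  Position 0 '(': depth becomes 1
  Position 1 ')': depth becomes 0
  Position 2 '(': depth becomes 1
  Position 3 ')': depth becomes 0
  Position 4 '(': depth becomes 1
  Position 5 ')': depth becomes 0
  Position 6 '(': depth becomes 1
  Position 7 '(': depth becomes 2
  Position 8 '(': depth becomes 3
  Position 9 '(': depth becomes 4
  Position 10 '(': depth becomes 5
  Position 11 ')': depth becomes 4
  Position 12 '(': depth becomes 5
  Position 13 '(': depth becomes 6
  Position 14 ')': depth becomes 5
  Position 15 '(': depth becomes 6
  Position 16 ')': depth becomes 5
  Position 17 ')': depth becomes 4
  Position 18 ')': depth becomes 3
  Position 19 ')': depth becomes 2
  Position 20 ')': depth becomes 1
  Position 21 ')': depth becomes 0
Maximum depth reached: 6

6


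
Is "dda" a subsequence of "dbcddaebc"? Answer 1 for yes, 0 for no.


Check if "dda" is a subsequence of "dbcddaebc"
Greedy scan:
  Position 0 ('d'): matches sub[0] = 'd'
  Position 1 ('b'): no match needed
  Position 2 ('c'): no match needed
  Position 3 ('d'): matches sub[1] = 'd'
  Position 4 ('d'): no match needed
  Position 5 ('a'): matches sub[2] = 'a'
  Position 6 ('e'): no match needed
  Position 7 ('b'): no match needed
  Position 8 ('c'): no match needed
All 3 characters matched => is a subsequence

1


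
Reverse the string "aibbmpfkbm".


Input: aibbmpfkbm
Reading characters right to left:
  Position 9: 'm'
  Position 8: 'b'
  Position 7: 'k'
  Position 6: 'f'
  Position 5: 'p'
  Position 4: 'm'
  Position 3: 'b'
  Position 2: 'b'
  Position 1: 'i'
  Position 0: 'a'
Reversed: mbkfpmbbia

mbkfpmbbia


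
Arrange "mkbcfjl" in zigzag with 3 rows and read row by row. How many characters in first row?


Zigzag "mkbcfjl" into 3 rows:
Placing characters:
  'm' => row 0
  'k' => row 1
  'b' => row 2
  'c' => row 1
  'f' => row 0
  'j' => row 1
  'l' => row 2
Rows:
  Row 0: "mf"
  Row 1: "kcj"
  Row 2: "bl"
First row length: 2

2


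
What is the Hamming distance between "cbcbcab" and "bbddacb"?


Comparing "cbcbcab" and "bbddacb" position by position:
  Position 0: 'c' vs 'b' => differ
  Position 1: 'b' vs 'b' => same
  Position 2: 'c' vs 'd' => differ
  Position 3: 'b' vs 'd' => differ
  Position 4: 'c' vs 'a' => differ
  Position 5: 'a' vs 'c' => differ
  Position 6: 'b' vs 'b' => same
Total differences (Hamming distance): 5

5


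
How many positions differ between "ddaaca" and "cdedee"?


Comparing "ddaaca" and "cdedee" position by position:
  Position 0: 'd' vs 'c' => DIFFER
  Position 1: 'd' vs 'd' => same
  Position 2: 'a' vs 'e' => DIFFER
  Position 3: 'a' vs 'd' => DIFFER
  Position 4: 'c' vs 'e' => DIFFER
  Position 5: 'a' vs 'e' => DIFFER
Positions that differ: 5

5


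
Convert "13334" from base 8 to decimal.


Input: "13334" in base 8
Positional expansion:
  Digit '1' (value 1) x 8^4 = 4096
  Digit '3' (value 3) x 8^3 = 1536
  Digit '3' (value 3) x 8^2 = 192
  Digit '3' (value 3) x 8^1 = 24
  Digit '4' (value 4) x 8^0 = 4
Sum = 5852

5852


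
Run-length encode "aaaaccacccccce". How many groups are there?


Input: aaaaccacccccce
Scanning for consecutive runs:
  Group 1: 'a' x 4 (positions 0-3)
  Group 2: 'c' x 2 (positions 4-5)
  Group 3: 'a' x 1 (positions 6-6)
  Group 4: 'c' x 6 (positions 7-12)
  Group 5: 'e' x 1 (positions 13-13)
Total groups: 5

5


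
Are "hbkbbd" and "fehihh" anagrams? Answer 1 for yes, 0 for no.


Strings: "hbkbbd", "fehihh"
Sorted first:  bbbdhk
Sorted second: efhhhi
Differ at position 0: 'b' vs 'e' => not anagrams

0


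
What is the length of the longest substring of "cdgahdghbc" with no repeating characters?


Input: "cdgahdghbc"
Sliding window (track last position of each char):
  Position 0 ('c'): window [0,0] length 1 -- new best
  Position 1 ('d'): window [0,1] length 2 -- new best
  Position 2 ('g'): window [0,2] length 3 -- new best
  Position 3 ('a'): window [0,3] length 4 -- new best
  Position 4 ('h'): window [0,4] length 5 -- new best
  Position 5 ('d'): repeat (last at 1), move window start to 2
  Position 5 ('d'): window [2,5] length 4
  Position 6 ('g'): repeat (last at 2), move window start to 3
  Position 6 ('g'): window [3,6] length 4
  Position 7 ('h'): repeat (last at 4), move window start to 5
  Position 7 ('h'): window [5,7] length 3
  Position 8 ('b'): window [5,8] length 4
  Position 9 ('c'): window [5,9] length 5
Longest substring with no repeats: "cdgah" with length 5

5


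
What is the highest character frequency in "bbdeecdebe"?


Input: bbdeecdebe
Character counts:
  'b': 3
  'c': 1
  'd': 2
  'e': 4
Maximum frequency: 4

4


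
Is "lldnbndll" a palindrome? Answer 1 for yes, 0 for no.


Input: lldnbndll
Reversed: lldnbndll
  Compare pos 0 ('l') with pos 8 ('l'): match
  Compare pos 1 ('l') with pos 7 ('l'): match
  Compare pos 2 ('d') with pos 6 ('d'): match
  Compare pos 3 ('n') with pos 5 ('n'): match
Result: palindrome

1


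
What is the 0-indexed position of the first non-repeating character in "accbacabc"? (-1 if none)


Input: accbacabc
Character frequencies:
  'a': 3
  'b': 2
  'c': 4
Scanning left to right for freq == 1:
  Position 0 ('a'): freq=3, skip
  Position 1 ('c'): freq=4, skip
  Position 2 ('c'): freq=4, skip
  Position 3 ('b'): freq=2, skip
  Position 4 ('a'): freq=3, skip
  Position 5 ('c'): freq=4, skip
  Position 6 ('a'): freq=3, skip
  Position 7 ('b'): freq=2, skip
  Position 8 ('c'): freq=4, skip
  No unique character found => answer = -1

-1


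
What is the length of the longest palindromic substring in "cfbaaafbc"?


Input: "cfbaaafbc"
Checking substrings for palindromes:
  [3:6] "aaa" (len 3) => palindrome
  [3:5] "aa" (len 2) => palindrome
  [4:6] "aa" (len 2) => palindrome
Longest palindromic substring: "aaa" with length 3

3


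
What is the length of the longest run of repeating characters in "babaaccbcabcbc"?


Input: "babaaccbcabcbc"
Scanning for longest run:
  Position 1 ('a'): new char, reset run to 1
  Position 2 ('b'): new char, reset run to 1
  Position 3 ('a'): new char, reset run to 1
  Position 4 ('a'): continues run of 'a', length=2
  Position 5 ('c'): new char, reset run to 1
  Position 6 ('c'): continues run of 'c', length=2
  Position 7 ('b'): new char, reset run to 1
  Position 8 ('c'): new char, reset run to 1
  Position 9 ('a'): new char, reset run to 1
  Position 10 ('b'): new char, reset run to 1
  Position 11 ('c'): new char, reset run to 1
  Position 12 ('b'): new char, reset run to 1
  Position 13 ('c'): new char, reset run to 1
Longest run: 'a' with length 2

2


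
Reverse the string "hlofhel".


Input: hlofhel
Reading characters right to left:
  Position 6: 'l'
  Position 5: 'e'
  Position 4: 'h'
  Position 3: 'f'
  Position 2: 'o'
  Position 1: 'l'
  Position 0: 'h'
Reversed: lehfolh

lehfolh


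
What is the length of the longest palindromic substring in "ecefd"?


Input: "ecefd"
Checking substrings for palindromes:
  [0:3] "ece" (len 3) => palindrome
Longest palindromic substring: "ece" with length 3

3


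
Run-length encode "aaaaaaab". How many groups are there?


Input: aaaaaaab
Scanning for consecutive runs:
  Group 1: 'a' x 7 (positions 0-6)
  Group 2: 'b' x 1 (positions 7-7)
Total groups: 2

2


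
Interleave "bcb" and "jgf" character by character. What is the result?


Interleaving "bcb" and "jgf":
  Position 0: 'b' from first, 'j' from second => "bj"
  Position 1: 'c' from first, 'g' from second => "cg"
  Position 2: 'b' from first, 'f' from second => "bf"
Result: bjcgbf

bjcgbf


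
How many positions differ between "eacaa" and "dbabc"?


Comparing "eacaa" and "dbabc" position by position:
  Position 0: 'e' vs 'd' => DIFFER
  Position 1: 'a' vs 'b' => DIFFER
  Position 2: 'c' vs 'a' => DIFFER
  Position 3: 'a' vs 'b' => DIFFER
  Position 4: 'a' vs 'c' => DIFFER
Positions that differ: 5

5


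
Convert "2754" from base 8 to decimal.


Input: "2754" in base 8
Positional expansion:
  Digit '2' (value 2) x 8^3 = 1024
  Digit '7' (value 7) x 8^2 = 448
  Digit '5' (value 5) x 8^1 = 40
  Digit '4' (value 4) x 8^0 = 4
Sum = 1516

1516


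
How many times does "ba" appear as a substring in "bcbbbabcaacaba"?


Searching for "ba" in "bcbbbabcaacaba"
Scanning each position:
  Position 0: "bc" => no
  Position 1: "cb" => no
  Position 2: "bb" => no
  Position 3: "bb" => no
  Position 4: "ba" => MATCH
  Position 5: "ab" => no
  Position 6: "bc" => no
  Position 7: "ca" => no
  Position 8: "aa" => no
  Position 9: "ac" => no
  Position 10: "ca" => no
  Position 11: "ab" => no
  Position 12: "ba" => MATCH
Total occurrences: 2

2


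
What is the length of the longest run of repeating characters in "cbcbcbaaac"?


Input: "cbcbcbaaac"
Scanning for longest run:
  Position 1 ('b'): new char, reset run to 1
  Position 2 ('c'): new char, reset run to 1
  Position 3 ('b'): new char, reset run to 1
  Position 4 ('c'): new char, reset run to 1
  Position 5 ('b'): new char, reset run to 1
  Position 6 ('a'): new char, reset run to 1
  Position 7 ('a'): continues run of 'a', length=2
  Position 8 ('a'): continues run of 'a', length=3
  Position 9 ('c'): new char, reset run to 1
Longest run: 'a' with length 3

3


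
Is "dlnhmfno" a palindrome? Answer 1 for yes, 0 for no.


Input: dlnhmfno
Reversed: onfmhnld
  Compare pos 0 ('d') with pos 7 ('o'): MISMATCH
  Compare pos 1 ('l') with pos 6 ('n'): MISMATCH
  Compare pos 2 ('n') with pos 5 ('f'): MISMATCH
  Compare pos 3 ('h') with pos 4 ('m'): MISMATCH
Result: not a palindrome

0


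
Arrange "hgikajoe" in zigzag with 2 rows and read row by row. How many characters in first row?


Zigzag "hgikajoe" into 2 rows:
Placing characters:
  'h' => row 0
  'g' => row 1
  'i' => row 0
  'k' => row 1
  'a' => row 0
  'j' => row 1
  'o' => row 0
  'e' => row 1
Rows:
  Row 0: "hiao"
  Row 1: "gkje"
First row length: 4

4


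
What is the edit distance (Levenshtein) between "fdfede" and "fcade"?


Computing edit distance: "fdfede" -> "fcade"
DP table:
           f    c    a    d    e
      0    1    2    3    4    5
  f   1    0    1    2    3    4
  d   2    1    1    2    2    3
  f   3    2    2    2    3    3
  e   4    3    3    3    3    3
  d   5    4    4    4    3    4
  e   6    5    5    5    4    3
Edit distance = dp[6][5] = 3

3


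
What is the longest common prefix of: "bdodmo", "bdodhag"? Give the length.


Words: bdodmo, bdodhag
  Position 0: all 'b' => match
  Position 1: all 'd' => match
  Position 2: all 'o' => match
  Position 3: all 'd' => match
  Position 4: ('m', 'h') => mismatch, stop
LCP = "bdod" (length 4)

4


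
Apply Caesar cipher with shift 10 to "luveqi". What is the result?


Caesar cipher: shift "luveqi" by 10
  'l' (pos 11) + 10 = pos 21 = 'v'
  'u' (pos 20) + 10 = pos 4 = 'e'
  'v' (pos 21) + 10 = pos 5 = 'f'
  'e' (pos 4) + 10 = pos 14 = 'o'
  'q' (pos 16) + 10 = pos 0 = 'a'
  'i' (pos 8) + 10 = pos 18 = 's'
Result: vefoas

vefoas


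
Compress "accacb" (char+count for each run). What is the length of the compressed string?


Input: accacb
Runs:
  'a' x 1 => "a1"
  'c' x 2 => "c2"
  'a' x 1 => "a1"
  'c' x 1 => "c1"
  'b' x 1 => "b1"
Compressed: "a1c2a1c1b1"
Compressed length: 10

10


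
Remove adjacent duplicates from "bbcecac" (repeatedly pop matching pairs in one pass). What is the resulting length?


Input: bbcecac
Stack-based adjacent duplicate removal:
  Read 'b': push. Stack: b
  Read 'b': matches stack top 'b' => pop. Stack: (empty)
  Read 'c': push. Stack: c
  Read 'e': push. Stack: ce
  Read 'c': push. Stack: cec
  Read 'a': push. Stack: ceca
  Read 'c': push. Stack: cecac
Final stack: "cecac" (length 5)

5


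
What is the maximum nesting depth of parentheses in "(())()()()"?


Input: "(())()()()"
Tracking depth:
  Position 0 '(': depth becomes 1
  Position 1 '(': depth becomes 2
  Position 2 ')': depth becomes 1
  Position 3 ')': depth becomes 0
  Position 4 '(': depth becomes 1
  Position 5 ')': depth becomes 0
  Position 6 '(': depth becomes 1
  Position 7 ')': depth becomes 0
  Position 8 '(': depth becomes 1
  Position 9 ')': depth becomes 0
Maximum depth reached: 2

2


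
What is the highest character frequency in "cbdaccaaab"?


Input: cbdaccaaab
Character counts:
  'a': 4
  'b': 2
  'c': 3
  'd': 1
Maximum frequency: 4

4


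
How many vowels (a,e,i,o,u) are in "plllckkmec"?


Input: plllckkmec
Checking each character:
  'p' at position 0: consonant
  'l' at position 1: consonant
  'l' at position 2: consonant
  'l' at position 3: consonant
  'c' at position 4: consonant
  'k' at position 5: consonant
  'k' at position 6: consonant
  'm' at position 7: consonant
  'e' at position 8: vowel (running total: 1)
  'c' at position 9: consonant
Total vowels: 1

1


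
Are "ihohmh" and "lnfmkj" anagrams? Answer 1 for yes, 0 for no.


Strings: "ihohmh", "lnfmkj"
Sorted first:  hhhimo
Sorted second: fjklmn
Differ at position 0: 'h' vs 'f' => not anagrams

0


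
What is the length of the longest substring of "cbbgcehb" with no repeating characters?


Input: "cbbgcehb"
Sliding window (track last position of each char):
  Position 0 ('c'): window [0,0] length 1 -- new best
  Position 1 ('b'): window [0,1] length 2 -- new best
  Position 2 ('b'): repeat (last at 1), move window start to 2
  Position 2 ('b'): window [2,2] length 1
  Position 3 ('g'): window [2,3] length 2
  Position 4 ('c'): window [2,4] length 3 -- new best
  Position 5 ('e'): window [2,5] length 4 -- new best
  Position 6 ('h'): window [2,6] length 5 -- new best
  Position 7 ('b'): repeat (last at 2), move window start to 3
  Position 7 ('b'): window [3,7] length 5
Longest substring with no repeats: "bgceh" with length 5

5


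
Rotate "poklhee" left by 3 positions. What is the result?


Input: "poklhee", rotate left by 3
First 3 characters: "pok"
Remaining characters: "lhee"
Concatenate remaining + first: "lhee" + "pok" = "lheepok"

lheepok


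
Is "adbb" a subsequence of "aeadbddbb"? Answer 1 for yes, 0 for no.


Check if "adbb" is a subsequence of "aeadbddbb"
Greedy scan:
  Position 0 ('a'): matches sub[0] = 'a'
  Position 1 ('e'): no match needed
  Position 2 ('a'): no match needed
  Position 3 ('d'): matches sub[1] = 'd'
  Position 4 ('b'): matches sub[2] = 'b'
  Position 5 ('d'): no match needed
  Position 6 ('d'): no match needed
  Position 7 ('b'): matches sub[3] = 'b'
  Position 8 ('b'): no match needed
All 4 characters matched => is a subsequence

1


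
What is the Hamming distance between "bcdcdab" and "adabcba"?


Comparing "bcdcdab" and "adabcba" position by position:
  Position 0: 'b' vs 'a' => differ
  Position 1: 'c' vs 'd' => differ
  Position 2: 'd' vs 'a' => differ
  Position 3: 'c' vs 'b' => differ
  Position 4: 'd' vs 'c' => differ
  Position 5: 'a' vs 'b' => differ
  Position 6: 'b' vs 'a' => differ
Total differences (Hamming distance): 7

7


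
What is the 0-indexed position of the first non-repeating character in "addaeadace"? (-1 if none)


Input: addaeadace
Character frequencies:
  'a': 4
  'c': 1
  'd': 3
  'e': 2
Scanning left to right for freq == 1:
  Position 0 ('a'): freq=4, skip
  Position 1 ('d'): freq=3, skip
  Position 2 ('d'): freq=3, skip
  Position 3 ('a'): freq=4, skip
  Position 4 ('e'): freq=2, skip
  Position 5 ('a'): freq=4, skip
  Position 6 ('d'): freq=3, skip
  Position 7 ('a'): freq=4, skip
  Position 8 ('c'): unique! => answer = 8

8


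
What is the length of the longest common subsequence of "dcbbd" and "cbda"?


LCS of "dcbbd" and "cbda"
DP table:
           c    b    d    a
      0    0    0    0    0
  d   0    0    0    1    1
  c   0    1    1    1    1
  b   0    1    2    2    2
  b   0    1    2    2    2
  d   0    1    2    3    3
LCS length = dp[5][4] = 3

3


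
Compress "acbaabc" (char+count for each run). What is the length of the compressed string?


Input: acbaabc
Runs:
  'a' x 1 => "a1"
  'c' x 1 => "c1"
  'b' x 1 => "b1"
  'a' x 2 => "a2"
  'b' x 1 => "b1"
  'c' x 1 => "c1"
Compressed: "a1c1b1a2b1c1"
Compressed length: 12

12


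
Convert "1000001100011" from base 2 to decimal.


Input: "1000001100011" in base 2
Positional expansion:
  Digit '1' (value 1) x 2^12 = 4096
  Digit '0' (value 0) x 2^11 = 0
  Digit '0' (value 0) x 2^10 = 0
  Digit '0' (value 0) x 2^9 = 0
  Digit '0' (value 0) x 2^8 = 0
  Digit '0' (value 0) x 2^7 = 0
  Digit '1' (value 1) x 2^6 = 64
  Digit '1' (value 1) x 2^5 = 32
  Digit '0' (value 0) x 2^4 = 0
  Digit '0' (value 0) x 2^3 = 0
  Digit '0' (value 0) x 2^2 = 0
  Digit '1' (value 1) x 2^1 = 2
  Digit '1' (value 1) x 2^0 = 1
Sum = 4195

4195


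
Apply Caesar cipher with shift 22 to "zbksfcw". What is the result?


Caesar cipher: shift "zbksfcw" by 22
  'z' (pos 25) + 22 = pos 21 = 'v'
  'b' (pos 1) + 22 = pos 23 = 'x'
  'k' (pos 10) + 22 = pos 6 = 'g'
  's' (pos 18) + 22 = pos 14 = 'o'
  'f' (pos 5) + 22 = pos 1 = 'b'
  'c' (pos 2) + 22 = pos 24 = 'y'
  'w' (pos 22) + 22 = pos 18 = 's'
Result: vxgobys

vxgobys


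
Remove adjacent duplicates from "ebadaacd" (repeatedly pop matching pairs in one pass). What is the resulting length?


Input: ebadaacd
Stack-based adjacent duplicate removal:
  Read 'e': push. Stack: e
  Read 'b': push. Stack: eb
  Read 'a': push. Stack: eba
  Read 'd': push. Stack: ebad
  Read 'a': push. Stack: ebada
  Read 'a': matches stack top 'a' => pop. Stack: ebad
  Read 'c': push. Stack: ebadc
  Read 'd': push. Stack: ebadcd
Final stack: "ebadcd" (length 6)

6


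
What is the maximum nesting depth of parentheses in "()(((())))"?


Input: "()(((())))"
Tracking depth:
  Position 0 '(': depth becomes 1
  Position 1 ')': depth becomes 0
  Position 2 '(': depth becomes 1
  Position 3 '(': depth becomes 2
  Position 4 '(': depth becomes 3
  Position 5 '(': depth becomes 4
  Position 6 ')': depth becomes 3
  Position 7 ')': depth becomes 2
  Position 8 ')': depth becomes 1
  Position 9 ')': depth becomes 0
Maximum depth reached: 4

4


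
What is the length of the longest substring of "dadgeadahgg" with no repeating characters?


Input: "dadgeadahgg"
Sliding window (track last position of each char):
  Position 0 ('d'): window [0,0] length 1 -- new best
  Position 1 ('a'): window [0,1] length 2 -- new best
  Position 2 ('d'): repeat (last at 0), move window start to 1
  Position 2 ('d'): window [1,2] length 2
  Position 3 ('g'): window [1,3] length 3 -- new best
  Position 4 ('e'): window [1,4] length 4 -- new best
  Position 5 ('a'): repeat (last at 1), move window start to 2
  Position 5 ('a'): window [2,5] length 4
  Position 6 ('d'): repeat (last at 2), move window start to 3
  Position 6 ('d'): window [3,6] length 4
  Position 7 ('a'): repeat (last at 5), move window start to 6
  Position 7 ('a'): window [6,7] length 2
  Position 8 ('h'): window [6,8] length 3
  Position 9 ('g'): window [6,9] length 4
  Position 10 ('g'): repeat (last at 9), move window start to 10
  Position 10 ('g'): window [10,10] length 1
Longest substring with no repeats: "adge" with length 4

4


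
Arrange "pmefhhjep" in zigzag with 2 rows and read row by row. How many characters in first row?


Zigzag "pmefhhjep" into 2 rows:
Placing characters:
  'p' => row 0
  'm' => row 1
  'e' => row 0
  'f' => row 1
  'h' => row 0
  'h' => row 1
  'j' => row 0
  'e' => row 1
  'p' => row 0
Rows:
  Row 0: "pehjp"
  Row 1: "mfhe"
First row length: 5

5


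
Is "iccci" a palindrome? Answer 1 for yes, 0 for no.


Input: iccci
Reversed: iccci
  Compare pos 0 ('i') with pos 4 ('i'): match
  Compare pos 1 ('c') with pos 3 ('c'): match
Result: palindrome

1


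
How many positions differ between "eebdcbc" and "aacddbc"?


Comparing "eebdcbc" and "aacddbc" position by position:
  Position 0: 'e' vs 'a' => DIFFER
  Position 1: 'e' vs 'a' => DIFFER
  Position 2: 'b' vs 'c' => DIFFER
  Position 3: 'd' vs 'd' => same
  Position 4: 'c' vs 'd' => DIFFER
  Position 5: 'b' vs 'b' => same
  Position 6: 'c' vs 'c' => same
Positions that differ: 4

4


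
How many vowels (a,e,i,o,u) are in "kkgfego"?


Input: kkgfego
Checking each character:
  'k' at position 0: consonant
  'k' at position 1: consonant
  'g' at position 2: consonant
  'f' at position 3: consonant
  'e' at position 4: vowel (running total: 1)
  'g' at position 5: consonant
  'o' at position 6: vowel (running total: 2)
Total vowels: 2

2


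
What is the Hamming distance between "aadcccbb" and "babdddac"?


Comparing "aadcccbb" and "babdddac" position by position:
  Position 0: 'a' vs 'b' => differ
  Position 1: 'a' vs 'a' => same
  Position 2: 'd' vs 'b' => differ
  Position 3: 'c' vs 'd' => differ
  Position 4: 'c' vs 'd' => differ
  Position 5: 'c' vs 'd' => differ
  Position 6: 'b' vs 'a' => differ
  Position 7: 'b' vs 'c' => differ
Total differences (Hamming distance): 7

7


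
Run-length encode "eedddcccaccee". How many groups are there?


Input: eedddcccaccee
Scanning for consecutive runs:
  Group 1: 'e' x 2 (positions 0-1)
  Group 2: 'd' x 3 (positions 2-4)
  Group 3: 'c' x 3 (positions 5-7)
  Group 4: 'a' x 1 (positions 8-8)
  Group 5: 'c' x 2 (positions 9-10)
  Group 6: 'e' x 2 (positions 11-12)
Total groups: 6

6


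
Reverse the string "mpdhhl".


Input: mpdhhl
Reading characters right to left:
  Position 5: 'l'
  Position 4: 'h'
  Position 3: 'h'
  Position 2: 'd'
  Position 1: 'p'
  Position 0: 'm'
Reversed: lhhdpm

lhhdpm


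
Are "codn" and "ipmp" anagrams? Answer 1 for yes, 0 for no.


Strings: "codn", "ipmp"
Sorted first:  cdno
Sorted second: impp
Differ at position 0: 'c' vs 'i' => not anagrams

0


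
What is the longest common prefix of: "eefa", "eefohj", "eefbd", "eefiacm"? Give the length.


Words: eefa, eefohj, eefbd, eefiacm
  Position 0: all 'e' => match
  Position 1: all 'e' => match
  Position 2: all 'f' => match
  Position 3: ('a', 'o', 'b', 'i') => mismatch, stop
LCP = "eef" (length 3)

3


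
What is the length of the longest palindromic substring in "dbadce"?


Input: "dbadce"
Checking substrings for palindromes:
  No multi-char palindromic substrings found
Longest palindromic substring: "d" with length 1

1


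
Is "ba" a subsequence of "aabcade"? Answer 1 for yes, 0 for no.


Check if "ba" is a subsequence of "aabcade"
Greedy scan:
  Position 0 ('a'): no match needed
  Position 1 ('a'): no match needed
  Position 2 ('b'): matches sub[0] = 'b'
  Position 3 ('c'): no match needed
  Position 4 ('a'): matches sub[1] = 'a'
  Position 5 ('d'): no match needed
  Position 6 ('e'): no match needed
All 2 characters matched => is a subsequence

1


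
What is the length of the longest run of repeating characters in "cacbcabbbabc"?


Input: "cacbcabbbabc"
Scanning for longest run:
  Position 1 ('a'): new char, reset run to 1
  Position 2 ('c'): new char, reset run to 1
  Position 3 ('b'): new char, reset run to 1
  Position 4 ('c'): new char, reset run to 1
  Position 5 ('a'): new char, reset run to 1
  Position 6 ('b'): new char, reset run to 1
  Position 7 ('b'): continues run of 'b', length=2
  Position 8 ('b'): continues run of 'b', length=3
  Position 9 ('a'): new char, reset run to 1
  Position 10 ('b'): new char, reset run to 1
  Position 11 ('c'): new char, reset run to 1
Longest run: 'b' with length 3

3


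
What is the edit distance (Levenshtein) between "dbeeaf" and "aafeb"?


Computing edit distance: "dbeeaf" -> "aafeb"
DP table:
           a    a    f    e    b
      0    1    2    3    4    5
  d   1    1    2    3    4    5
  b   2    2    2    3    4    4
  e   3    3    3    3    3    4
  e   4    4    4    4    3    4
  a   5    4    4    5    4    4
  f   6    5    5    4    5    5
Edit distance = dp[6][5] = 5

5


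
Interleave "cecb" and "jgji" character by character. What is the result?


Interleaving "cecb" and "jgji":
  Position 0: 'c' from first, 'j' from second => "cj"
  Position 1: 'e' from first, 'g' from second => "eg"
  Position 2: 'c' from first, 'j' from second => "cj"
  Position 3: 'b' from first, 'i' from second => "bi"
Result: cjegcjbi

cjegcjbi


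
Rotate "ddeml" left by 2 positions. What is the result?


Input: "ddeml", rotate left by 2
First 2 characters: "dd"
Remaining characters: "eml"
Concatenate remaining + first: "eml" + "dd" = "emldd"

emldd


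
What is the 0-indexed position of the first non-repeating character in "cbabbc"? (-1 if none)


Input: cbabbc
Character frequencies:
  'a': 1
  'b': 3
  'c': 2
Scanning left to right for freq == 1:
  Position 0 ('c'): freq=2, skip
  Position 1 ('b'): freq=3, skip
  Position 2 ('a'): unique! => answer = 2

2


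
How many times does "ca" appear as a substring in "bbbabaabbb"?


Searching for "ca" in "bbbabaabbb"
Scanning each position:
  Position 0: "bb" => no
  Position 1: "bb" => no
  Position 2: "ba" => no
  Position 3: "ab" => no
  Position 4: "ba" => no
  Position 5: "aa" => no
  Position 6: "ab" => no
  Position 7: "bb" => no
  Position 8: "bb" => no
Total occurrences: 0

0


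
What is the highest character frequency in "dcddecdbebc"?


Input: dcddecdbebc
Character counts:
  'b': 2
  'c': 3
  'd': 4
  'e': 2
Maximum frequency: 4

4


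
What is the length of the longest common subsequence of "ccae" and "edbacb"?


LCS of "ccae" and "edbacb"
DP table:
           e    d    b    a    c    b
      0    0    0    0    0    0    0
  c   0    0    0    0    0    1    1
  c   0    0    0    0    0    1    1
  a   0    0    0    0    1    1    1
  e   0    1    1    1    1    1    1
LCS length = dp[4][6] = 1

1


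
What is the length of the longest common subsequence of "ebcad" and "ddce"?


LCS of "ebcad" and "ddce"
DP table:
           d    d    c    e
      0    0    0    0    0
  e   0    0    0    0    1
  b   0    0    0    0    1
  c   0    0    0    1    1
  a   0    0    0    1    1
  d   0    1    1    1    1
LCS length = dp[5][4] = 1

1


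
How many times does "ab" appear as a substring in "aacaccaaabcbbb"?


Searching for "ab" in "aacaccaaabcbbb"
Scanning each position:
  Position 0: "aa" => no
  Position 1: "ac" => no
  Position 2: "ca" => no
  Position 3: "ac" => no
  Position 4: "cc" => no
  Position 5: "ca" => no
  Position 6: "aa" => no
  Position 7: "aa" => no
  Position 8: "ab" => MATCH
  Position 9: "bc" => no
  Position 10: "cb" => no
  Position 11: "bb" => no
  Position 12: "bb" => no
Total occurrences: 1

1


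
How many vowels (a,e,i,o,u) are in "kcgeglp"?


Input: kcgeglp
Checking each character:
  'k' at position 0: consonant
  'c' at position 1: consonant
  'g' at position 2: consonant
  'e' at position 3: vowel (running total: 1)
  'g' at position 4: consonant
  'l' at position 5: consonant
  'p' at position 6: consonant
Total vowels: 1

1


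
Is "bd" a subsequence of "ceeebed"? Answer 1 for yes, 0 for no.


Check if "bd" is a subsequence of "ceeebed"
Greedy scan:
  Position 0 ('c'): no match needed
  Position 1 ('e'): no match needed
  Position 2 ('e'): no match needed
  Position 3 ('e'): no match needed
  Position 4 ('b'): matches sub[0] = 'b'
  Position 5 ('e'): no match needed
  Position 6 ('d'): matches sub[1] = 'd'
All 2 characters matched => is a subsequence

1


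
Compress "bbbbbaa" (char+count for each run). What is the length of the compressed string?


Input: bbbbbaa
Runs:
  'b' x 5 => "b5"
  'a' x 2 => "a2"
Compressed: "b5a2"
Compressed length: 4

4


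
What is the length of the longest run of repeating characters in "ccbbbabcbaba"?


Input: "ccbbbabcbaba"
Scanning for longest run:
  Position 1 ('c'): continues run of 'c', length=2
  Position 2 ('b'): new char, reset run to 1
  Position 3 ('b'): continues run of 'b', length=2
  Position 4 ('b'): continues run of 'b', length=3
  Position 5 ('a'): new char, reset run to 1
  Position 6 ('b'): new char, reset run to 1
  Position 7 ('c'): new char, reset run to 1
  Position 8 ('b'): new char, reset run to 1
  Position 9 ('a'): new char, reset run to 1
  Position 10 ('b'): new char, reset run to 1
  Position 11 ('a'): new char, reset run to 1
Longest run: 'b' with length 3

3


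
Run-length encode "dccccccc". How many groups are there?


Input: dccccccc
Scanning for consecutive runs:
  Group 1: 'd' x 1 (positions 0-0)
  Group 2: 'c' x 7 (positions 1-7)
Total groups: 2

2


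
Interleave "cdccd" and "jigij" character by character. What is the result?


Interleaving "cdccd" and "jigij":
  Position 0: 'c' from first, 'j' from second => "cj"
  Position 1: 'd' from first, 'i' from second => "di"
  Position 2: 'c' from first, 'g' from second => "cg"
  Position 3: 'c' from first, 'i' from second => "ci"
  Position 4: 'd' from first, 'j' from second => "dj"
Result: cjdicgcidj

cjdicgcidj


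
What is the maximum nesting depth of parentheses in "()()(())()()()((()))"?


Input: "()()(())()()()((()))"
Tracking depth:
  Position 0 '(': depth becomes 1
  Position 1 ')': depth becomes 0
  Position 2 '(': depth becomes 1
  Position 3 ')': depth becomes 0
  Position 4 '(': depth becomes 1
  Position 5 '(': depth becomes 2
  Position 6 ')': depth becomes 1
  Position 7 ')': depth becomes 0
  Position 8 '(': depth becomes 1
  Position 9 ')': depth becomes 0
  Position 10 '(': depth becomes 1
  Position 11 ')': depth becomes 0
  Position 12 '(': depth becomes 1
  Position 13 ')': depth becomes 0
  Position 14 '(': depth becomes 1
  Position 15 '(': depth becomes 2
  Position 16 '(': depth becomes 3
  Position 17 ')': depth becomes 2
  Position 18 ')': depth becomes 1
  Position 19 ')': depth becomes 0
Maximum depth reached: 3

3


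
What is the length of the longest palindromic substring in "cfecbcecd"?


Input: "cfecbcecd"
Checking substrings for palindromes:
  [2:7] "ecbce" (len 5) => palindrome
  [3:6] "cbc" (len 3) => palindrome
  [5:8] "cec" (len 3) => palindrome
Longest palindromic substring: "ecbce" with length 5

5


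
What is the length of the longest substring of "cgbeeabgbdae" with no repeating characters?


Input: "cgbeeabgbdae"
Sliding window (track last position of each char):
  Position 0 ('c'): window [0,0] length 1 -- new best
  Position 1 ('g'): window [0,1] length 2 -- new best
  Position 2 ('b'): window [0,2] length 3 -- new best
  Position 3 ('e'): window [0,3] length 4 -- new best
  Position 4 ('e'): repeat (last at 3), move window start to 4
  Position 4 ('e'): window [4,4] length 1
  Position 5 ('a'): window [4,5] length 2
  Position 6 ('b'): window [4,6] length 3
  Position 7 ('g'): window [4,7] length 4
  Position 8 ('b'): repeat (last at 6), move window start to 7
  Position 8 ('b'): window [7,8] length 2
  Position 9 ('d'): window [7,9] length 3
  Position 10 ('a'): window [7,10] length 4
  Position 11 ('e'): window [7,11] length 5 -- new best
Longest substring with no repeats: "gbdae" with length 5

5


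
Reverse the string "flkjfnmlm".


Input: flkjfnmlm
Reading characters right to left:
  Position 8: 'm'
  Position 7: 'l'
  Position 6: 'm'
  Position 5: 'n'
  Position 4: 'f'
  Position 3: 'j'
  Position 2: 'k'
  Position 1: 'l'
  Position 0: 'f'
Reversed: mlmnfjklf

mlmnfjklf


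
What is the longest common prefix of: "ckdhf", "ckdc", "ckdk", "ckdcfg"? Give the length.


Words: ckdhf, ckdc, ckdk, ckdcfg
  Position 0: all 'c' => match
  Position 1: all 'k' => match
  Position 2: all 'd' => match
  Position 3: ('h', 'c', 'k', 'c') => mismatch, stop
LCP = "ckd" (length 3)

3


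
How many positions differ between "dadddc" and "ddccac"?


Comparing "dadddc" and "ddccac" position by position:
  Position 0: 'd' vs 'd' => same
  Position 1: 'a' vs 'd' => DIFFER
  Position 2: 'd' vs 'c' => DIFFER
  Position 3: 'd' vs 'c' => DIFFER
  Position 4: 'd' vs 'a' => DIFFER
  Position 5: 'c' vs 'c' => same
Positions that differ: 4

4


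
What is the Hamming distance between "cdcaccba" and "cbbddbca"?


Comparing "cdcaccba" and "cbbddbca" position by position:
  Position 0: 'c' vs 'c' => same
  Position 1: 'd' vs 'b' => differ
  Position 2: 'c' vs 'b' => differ
  Position 3: 'a' vs 'd' => differ
  Position 4: 'c' vs 'd' => differ
  Position 5: 'c' vs 'b' => differ
  Position 6: 'b' vs 'c' => differ
  Position 7: 'a' vs 'a' => same
Total differences (Hamming distance): 6

6


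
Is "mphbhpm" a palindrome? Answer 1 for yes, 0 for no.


Input: mphbhpm
Reversed: mphbhpm
  Compare pos 0 ('m') with pos 6 ('m'): match
  Compare pos 1 ('p') with pos 5 ('p'): match
  Compare pos 2 ('h') with pos 4 ('h'): match
Result: palindrome

1
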